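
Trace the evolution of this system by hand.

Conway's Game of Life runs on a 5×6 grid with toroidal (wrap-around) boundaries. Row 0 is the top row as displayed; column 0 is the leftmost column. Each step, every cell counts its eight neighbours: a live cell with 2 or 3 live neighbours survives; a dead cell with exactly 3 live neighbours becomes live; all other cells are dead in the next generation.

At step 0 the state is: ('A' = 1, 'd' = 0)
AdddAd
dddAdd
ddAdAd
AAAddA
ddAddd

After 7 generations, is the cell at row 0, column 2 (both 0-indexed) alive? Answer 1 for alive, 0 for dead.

1

gen 0: AdddAd
dddAdd
ddAdAd
AAAddA
ddAddd
gen 1: dddAdd
dddAAA
AdAdAA
AdAddA
ddAAdd
gen 2: dddddd
AdAddd
ddAddd
AdAddd
dAAAAd
gen 3: dddddd
dAdddd
ddAAdd
dddddd
dAAAdd
gen 4: dAdddd
ddAddd
ddAddd
dAdddd
ddAddd
gen 5: dAAddd
dAAddd
dAAddd
dAAddd
dAAddd
gen 6: AddAdd
AddAdd
AddAdd
AddAdd
AddAdd
gen 7: AAAAAA
AAAAAA
AAAAAA
AAAAAA
AAAAAA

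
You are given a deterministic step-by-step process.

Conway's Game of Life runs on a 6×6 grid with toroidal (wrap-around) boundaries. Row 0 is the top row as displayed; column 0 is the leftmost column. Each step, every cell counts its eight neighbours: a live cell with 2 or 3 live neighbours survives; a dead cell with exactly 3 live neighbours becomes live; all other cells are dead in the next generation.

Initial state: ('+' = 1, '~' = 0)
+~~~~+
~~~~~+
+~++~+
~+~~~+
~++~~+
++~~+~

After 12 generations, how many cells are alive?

[0] +~~~~+
~~~~~+
+~++~+
~+~~~+
~++~~+
++~~+~
[1] ~+~~+~
~+~~~~
~++~~+
~~~+~+
~~+~++
~~+~+~
[2] ~+++~~
~+~~~~
~++~+~
~+~+~+
~~+~~+
~++~+~
[3] +~~+~~
+~~~~~
~+~++~
~+~+~+
~~~~~+
+~~~+~
[4] ++~~~~
++++++
~+~+++
~~~+~+
~~~~~+
+~~~+~
[5] ~~~~~~
~~~~~~
~+~~~~
~~++~+
+~~~~+
++~~~~
[6] ~~~~~~
~~~~~~
~~+~~~
~++~++
~~+~++
++~~~+
[7] +~~~~~
~~~~~~
~+++~~
+++~++
~~+~~~
++~~++
[8] ++~~~~
~++~~~
~~~+++
+~~~++
~~+~~~
++~~~+
[9] ~~~~~+
~+++++
~+++~~
+~~~~~
~~~~+~
~~+~~+
[10] ~+~~~+
~+~~~+
~~~~~+
~+++~~
~~~~~+
~~~~++
[11] ~~~~~+
~~~~++
~+~~+~
+~+~+~
+~++~+
~~~~++
[12] +~~~~~
+~~~++
++~~+~
+~+~+~
+~+~~~
~~~+~~

13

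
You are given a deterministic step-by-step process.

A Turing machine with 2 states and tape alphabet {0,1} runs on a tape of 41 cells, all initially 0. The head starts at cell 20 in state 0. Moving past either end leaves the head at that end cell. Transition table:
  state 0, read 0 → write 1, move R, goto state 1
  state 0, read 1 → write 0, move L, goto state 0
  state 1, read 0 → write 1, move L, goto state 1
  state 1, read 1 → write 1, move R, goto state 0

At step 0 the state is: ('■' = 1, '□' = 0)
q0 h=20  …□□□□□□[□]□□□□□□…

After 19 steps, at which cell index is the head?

t=0: q0 h=20  …□□□□□□[□]□□□□□□…
t=1: q1 h=21  …□□□□□■[□]□□□□□□…
t=2: q1 h=20  …□□□□□□[■]■□□□□□…
t=3: q0 h=21  …□□□□□■[■]□□□□□□…
t=4: q0 h=20  …□□□□□□[■]□□□□□□…
t=5: q0 h=19  …□□□□□□[□]□□□□□□…
t=6: q1 h=20  …□□□□□■[□]□□□□□□…
t=7: q1 h=19  …□□□□□□[■]■□□□□□…
t=8: q0 h=20  …□□□□□■[■]□□□□□□…
t=9: q0 h=19  …□□□□□□[■]□□□□□□…
t=10: q0 h=18  …□□□□□□[□]□□□□□□…
t=11: q1 h=19  …□□□□□■[□]□□□□□□…
t=12: q1 h=18  …□□□□□□[■]■□□□□□…
t=13: q0 h=19  …□□□□□■[■]□□□□□□…
t=14: q0 h=18  …□□□□□□[■]□□□□□□…
t=15: q0 h=17  …□□□□□□[□]□□□□□□…
t=16: q1 h=18  …□□□□□■[□]□□□□□□…
t=17: q1 h=17  …□□□□□□[■]■□□□□□…
t=18: q0 h=18  …□□□□□■[■]□□□□□□…
t=19: q0 h=17  …□□□□□□[■]□□□□□□…

17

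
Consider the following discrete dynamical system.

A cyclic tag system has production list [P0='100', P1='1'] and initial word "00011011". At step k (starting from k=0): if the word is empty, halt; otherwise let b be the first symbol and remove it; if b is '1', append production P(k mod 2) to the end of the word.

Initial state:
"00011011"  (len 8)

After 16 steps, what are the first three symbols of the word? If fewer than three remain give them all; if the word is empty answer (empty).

t=0: "00011011"  (len 8)
t=1: "0011011"  (len 7)
t=2: "011011"  (len 6)
t=3: "11011"  (len 5)
t=4: "10111"  (len 5)
t=5: "0111100"  (len 7)
t=6: "111100"  (len 6)
t=7: "11100100"  (len 8)
t=8: "11001001"  (len 8)
t=9: "1001001100"  (len 10)
t=10: "0010011001"  (len 10)
t=11: "010011001"  (len 9)
t=12: "10011001"  (len 8)
t=13: "0011001100"  (len 10)
t=14: "011001100"  (len 9)
t=15: "11001100"  (len 8)
t=16: "10011001"  (len 8)

100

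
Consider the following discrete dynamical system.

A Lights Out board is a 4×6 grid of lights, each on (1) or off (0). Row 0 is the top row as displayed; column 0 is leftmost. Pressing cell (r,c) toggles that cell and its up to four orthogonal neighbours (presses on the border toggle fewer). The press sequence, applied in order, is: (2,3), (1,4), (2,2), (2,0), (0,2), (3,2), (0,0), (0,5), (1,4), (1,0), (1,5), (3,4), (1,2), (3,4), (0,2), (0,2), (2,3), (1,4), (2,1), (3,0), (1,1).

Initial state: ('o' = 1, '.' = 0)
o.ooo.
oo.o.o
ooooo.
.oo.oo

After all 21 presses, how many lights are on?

15

gen 0: o.ooo.
oo.o.o
ooooo.
.oo.oo
gen 1: o.ooo.
oo...o
oo....
.ooooo
gen 2: o.oo..
oo.oo.
oo..o.
.ooooo
gen 3: o.oo..
ooooo.
o.ooo.
.o.ooo
gen 4: o.oo..
.oooo.
.oooo.
oo.ooo
gen 5: oo....
.o.oo.
.oooo.
oo.ooo
gen 6: oo....
.o.oo.
.o.oo.
o.o.oo
gen 7: ......
oo.oo.
.o.oo.
o.o.oo
gen 8: ....oo
oo.ooo
.o.oo.
o.o.oo
gen 9: .....o
oo....
.o.o..
o.o.oo
gen 10: o....o
......
oo.o..
o.o.oo
gen 11: o.....
....oo
oo.o.o
o.o.oo
gen 12: o.....
....oo
oo.ooo
o.oo..
gen 13: o.o...
.ooooo
oooooo
o.oo..
gen 14: o.o...
.ooooo
oooo.o
o.o.oo
gen 15: oo.o..
.o.ooo
oooo.o
o.o.oo
gen 16: o.o...
.ooooo
oooo.o
o.o.oo
gen 17: o.o...
.oo.oo
oo..oo
o.oooo
gen 18: o.o.o.
.ooo..
oo...o
o.oooo
gen 19: o.o.o.
..oo..
..o..o
oooooo
gen 20: o.o.o.
..oo..
o.o..o
..oooo
gen 21: ooo.o.
oo.o..
ooo..o
..oooo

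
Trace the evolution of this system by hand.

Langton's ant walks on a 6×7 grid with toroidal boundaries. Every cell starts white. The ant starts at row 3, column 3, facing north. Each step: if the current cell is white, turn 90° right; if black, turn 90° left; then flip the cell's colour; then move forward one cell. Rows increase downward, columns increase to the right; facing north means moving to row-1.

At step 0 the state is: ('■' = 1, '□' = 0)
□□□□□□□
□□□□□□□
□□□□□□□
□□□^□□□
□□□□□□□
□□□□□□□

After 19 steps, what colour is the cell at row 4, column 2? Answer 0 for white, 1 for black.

gen 0: □□□□□□□
□□□□□□□
□□□□□□□
□□□^□□□
□□□□□□□
□□□□□□□
gen 1: □□□□□□□
□□□□□□□
□□□□□□□
□□□■>□□
□□□□□□□
□□□□□□□
gen 2: □□□□□□□
□□□□□□□
□□□□□□□
□□□■■□□
□□□□v□□
□□□□□□□
gen 3: □□□□□□□
□□□□□□□
□□□□□□□
□□□■■□□
□□□<■□□
□□□□□□□
gen 4: □□□□□□□
□□□□□□□
□□□□□□□
□□□^■□□
□□□■■□□
□□□□□□□
gen 5: □□□□□□□
□□□□□□□
□□□□□□□
□□<□■□□
□□□■■□□
□□□□□□□
gen 6: □□□□□□□
□□□□□□□
□□^□□□□
□□■□■□□
□□□■■□□
□□□□□□□
gen 7: □□□□□□□
□□□□□□□
□□■>□□□
□□■□■□□
□□□■■□□
□□□□□□□
gen 8: □□□□□□□
□□□□□□□
□□■■□□□
□□■v■□□
□□□■■□□
□□□□□□□
gen 9: □□□□□□□
□□□□□□□
□□■■□□□
□□<■■□□
□□□■■□□
□□□□□□□
gen 10: □□□□□□□
□□□□□□□
□□■■□□□
□□□■■□□
□□v■■□□
□□□□□□□
gen 11: □□□□□□□
□□□□□□□
□□■■□□□
□□□■■□□
□<■■■□□
□□□□□□□
gen 12: □□□□□□□
□□□□□□□
□□■■□□□
□^□■■□□
□■■■■□□
□□□□□□□
gen 13: □□□□□□□
□□□□□□□
□□■■□□□
□■>■■□□
□■■■■□□
□□□□□□□
gen 14: □□□□□□□
□□□□□□□
□□■■□□□
□■■■■□□
□■v■■□□
□□□□□□□
gen 15: □□□□□□□
□□□□□□□
□□■■□□□
□■■■■□□
□■□>■□□
□□□□□□□
gen 16: □□□□□□□
□□□□□□□
□□■■□□□
□■■^■□□
□■□□■□□
□□□□□□□
gen 17: □□□□□□□
□□□□□□□
□□■■□□□
□■<□■□□
□■□□■□□
□□□□□□□
gen 18: □□□□□□□
□□□□□□□
□□■■□□□
□■□□■□□
□■v□■□□
□□□□□□□
gen 19: □□□□□□□
□□□□□□□
□□■■□□□
□■□□■□□
□<■□■□□
□□□□□□□

1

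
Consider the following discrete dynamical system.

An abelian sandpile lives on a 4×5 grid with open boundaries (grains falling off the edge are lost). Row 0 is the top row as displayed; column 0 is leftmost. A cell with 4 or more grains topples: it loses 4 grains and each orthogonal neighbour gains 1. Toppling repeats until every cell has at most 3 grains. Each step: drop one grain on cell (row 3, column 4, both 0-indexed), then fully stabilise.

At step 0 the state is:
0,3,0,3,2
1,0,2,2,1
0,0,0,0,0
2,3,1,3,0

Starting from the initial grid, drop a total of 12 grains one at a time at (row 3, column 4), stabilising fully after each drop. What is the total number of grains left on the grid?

28

0) 0,3,0,3,2
1,0,2,2,1
0,0,0,0,0
2,3,1,3,0
1) 0,3,0,3,2
1,0,2,2,1
0,0,0,0,0
2,3,1,3,1
2) 0,3,0,3,2
1,0,2,2,1
0,0,0,0,0
2,3,1,3,2
3) 0,3,0,3,2
1,0,2,2,1
0,0,0,0,0
2,3,1,3,3
4) 0,3,0,3,2
1,0,2,2,1
0,0,0,1,1
2,3,2,0,1
5) 0,3,0,3,2
1,0,2,2,1
0,0,0,1,1
2,3,2,0,2
6) 0,3,0,3,2
1,0,2,2,1
0,0,0,1,1
2,3,2,0,3
7) 0,3,0,3,2
1,0,2,2,1
0,0,0,1,2
2,3,2,1,0
8) 0,3,0,3,2
1,0,2,2,1
0,0,0,1,2
2,3,2,1,1
9) 0,3,0,3,2
1,0,2,2,1
0,0,0,1,2
2,3,2,1,2
10) 0,3,0,3,2
1,0,2,2,1
0,0,0,1,2
2,3,2,1,3
11) 0,3,0,3,2
1,0,2,2,1
0,0,0,1,3
2,3,2,2,0
12) 0,3,0,3,2
1,0,2,2,1
0,0,0,1,3
2,3,2,2,1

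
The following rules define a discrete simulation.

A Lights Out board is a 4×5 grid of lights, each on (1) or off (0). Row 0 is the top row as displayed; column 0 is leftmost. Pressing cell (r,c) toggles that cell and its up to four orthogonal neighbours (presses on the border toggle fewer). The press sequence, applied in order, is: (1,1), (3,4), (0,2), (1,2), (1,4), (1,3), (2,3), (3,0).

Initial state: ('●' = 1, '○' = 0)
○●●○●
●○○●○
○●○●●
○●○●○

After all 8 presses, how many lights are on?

t=0: ○●●○●
●○○●○
○●○●●
○●○●○
t=1: ○○●○●
○●●●○
○○○●●
○●○●○
t=2: ○○●○●
○●●●○
○○○●○
○●○○●
t=3: ○●○●●
○●○●○
○○○●○
○●○○●
t=4: ○●●●●
○○●○○
○○●●○
○●○○●
t=5: ○●●●○
○○●●●
○○●●●
○●○○●
t=6: ○●●○○
○○○○○
○○●○●
○●○○●
t=7: ○●●○○
○○○●○
○○○●○
○●○●●
t=8: ○●●○○
○○○●○
●○○●○
●○○●●

8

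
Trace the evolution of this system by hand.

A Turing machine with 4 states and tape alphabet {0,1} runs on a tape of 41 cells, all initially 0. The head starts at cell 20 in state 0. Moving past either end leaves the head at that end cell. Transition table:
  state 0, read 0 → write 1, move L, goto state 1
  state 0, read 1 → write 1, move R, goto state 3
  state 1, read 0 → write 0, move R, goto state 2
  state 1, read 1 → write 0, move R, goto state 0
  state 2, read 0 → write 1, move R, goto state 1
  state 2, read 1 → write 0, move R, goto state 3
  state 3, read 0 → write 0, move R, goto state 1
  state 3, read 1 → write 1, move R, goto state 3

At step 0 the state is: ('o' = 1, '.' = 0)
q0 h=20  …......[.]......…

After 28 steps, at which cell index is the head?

gen 0: q0 h=20  …......[.]......…
gen 1: q1 h=19  …......[.]o.....…
gen 2: q2 h=20  …......[o]......…
gen 3: q3 h=21  …......[.]......…
gen 4: q1 h=22  …......[.]......…
gen 5: q2 h=23  …......[.]......…
gen 6: q1 h=24  ….....o[.]......…
gen 7: q2 h=25  …....o.[.]......…
gen 8: q1 h=26  …...o.o[.]......…
gen 9: q2 h=27  …..o.o.[.]......…
gen 10: q1 h=28  ….o.o.o[.]......…
gen 11: q2 h=29  …o.o.o.[.]......…
gen 12: q1 h=30  ….o.o.o[.]......…
gen 13: q2 h=31  …o.o.o.[.]......…
gen 14: q1 h=32  ….o.o.o[.]......…
gen 15: q2 h=33  …o.o.o.[.]......…
gen 16: q1 h=34  ….o.o.o[.]......|
gen 17: q2 h=35  …o.o.o.[.].....|
gen 18: q1 h=36  ….o.o.o[.]....|
gen 19: q2 h=37  …o.o.o.[.]...|
gen 20: q1 h=38  ….o.o.o[.]..|
gen 21: q2 h=39  …o.o.o.[.].|
gen 22: q1 h=40  ….o.o.o[.]|
gen 23: q2 h=40  ….o.o.o[.]|
gen 24: q1 h=40  ….o.o.o[o]|
gen 25: q0 h=40  ….o.o.o[.]|
gen 26: q1 h=39  …o.o.o.[o]o|
gen 27: q0 h=40  ….o.o..[o]|
gen 28: q3 h=40  ….o.o..[o]|

40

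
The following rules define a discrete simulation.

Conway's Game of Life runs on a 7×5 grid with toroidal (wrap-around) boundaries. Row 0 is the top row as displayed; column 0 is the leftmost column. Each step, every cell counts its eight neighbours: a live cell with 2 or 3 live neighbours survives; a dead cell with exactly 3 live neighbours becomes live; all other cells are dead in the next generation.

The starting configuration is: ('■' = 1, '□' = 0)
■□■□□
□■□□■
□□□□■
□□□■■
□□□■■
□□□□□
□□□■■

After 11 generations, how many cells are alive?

0) ■□■□□
□■□□■
□□□□■
□□□■■
□□□■■
□□□□□
□□□■■
1) ■■■□□
□■□■■
□□□□■
■□□□□
□□□■■
□□□□□
□□□■■
2) □■□□□
□■□■■
□□□■■
■□□■□
□□□□■
□□□□□
■■■■■
3) □□□□□
□□□■■
□□□□□
■□□■□
□□□□■
□■■□□
■■■■■
4) □■□□□
□□□□□
□□□■□
□□□□■
■■■■■
□□□□□
■□□■■
5) ■□□□■
□□□□□
□□□□□
□■□□□
■■■■■
□□□□□
■□□□■
6) ■□□□■
□□□□□
□□□□□
□■□■■
■■■■■
□□■□□
■□□□■
7) ■□□□■
□□□□□
□□□□□
□■□□□
□□□□□
□□■□□
■■□■■
8) □■□■□
□□□□□
□□□□□
□□□□□
□□□□□
■■■■■
□■■■□
9) □■□■□
□□□□□
□□□□□
□□□□□
■■■■■
■□□□■
□□□□□
10) □□□□□
□□□□□
□□□□□
■■■■■
□■■■□
□□■□□
■□□□■
11) □□□□□
□□□□□
■■■■■
■□□□■
□□□□□
■□■□■
□□□□□

10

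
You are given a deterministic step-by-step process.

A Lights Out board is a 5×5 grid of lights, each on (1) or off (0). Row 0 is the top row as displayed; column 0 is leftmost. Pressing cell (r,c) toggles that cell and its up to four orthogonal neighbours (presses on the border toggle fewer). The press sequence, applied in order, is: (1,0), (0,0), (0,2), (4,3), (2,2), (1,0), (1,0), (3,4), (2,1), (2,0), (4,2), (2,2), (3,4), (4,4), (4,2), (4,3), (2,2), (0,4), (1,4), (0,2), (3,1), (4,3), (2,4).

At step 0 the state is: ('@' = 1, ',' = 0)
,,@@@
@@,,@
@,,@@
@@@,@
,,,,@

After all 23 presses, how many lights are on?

0) ,,@@@
@@,,@
@,,@@
@@@,@
,,,,@
1) @,@@@
,,,,@
,,,@@
@@@,@
,,,,@
2) ,@@@@
@,,,@
,,,@@
@@@,@
,,,,@
3) ,,,,@
@,@,@
,,,@@
@@@,@
,,,,@
4) ,,,,@
@,@,@
,,,@@
@@@@@
,,@@,
5) ,,,,@
@,,,@
,@@,@
@@,@@
,,@@,
6) @,,,@
,@,,@
@@@,@
@@,@@
,,@@,
7) ,,,,@
@,,,@
,@@,@
@@,@@
,,@@,
8) ,,,,@
@,,,@
,@@,,
@@,,,
,,@@@
9) ,,,,@
@@,,@
@,,,,
@,,,,
,,@@@
10) ,,,,@
,@,,@
,@,,,
,,,,,
,,@@@
11) ,,,,@
,@,,@
,@,,,
,,@,,
,@,,@
12) ,,,,@
,@@,@
,,@@,
,,,,,
,@,,@
13) ,,,,@
,@@,@
,,@@@
,,,@@
,@,,,
14) ,,,,@
,@@,@
,,@@@
,,,@,
,@,@@
15) ,,,,@
,@@,@
,,@@@
,,@@,
,,@,@
16) ,,,,@
,@@,@
,,@@@
,,@,,
,,,@,
17) ,,,,@
,@,,@
,@,,@
,,,,,
,,,@,
18) ,,,@,
,@,,,
,@,,@
,,,,,
,,,@,
19) ,,,@@
,@,@@
,@,,,
,,,,,
,,,@,
20) ,@@,@
,@@@@
,@,,,
,,,,,
,,,@,
21) ,@@,@
,@@@@
,,,,,
@@@,,
,@,@,
22) ,@@,@
,@@@@
,,,,,
@@@@,
,@@,@
23) ,@@,@
,@@@,
,,,@@
@@@@@
,@@,@

16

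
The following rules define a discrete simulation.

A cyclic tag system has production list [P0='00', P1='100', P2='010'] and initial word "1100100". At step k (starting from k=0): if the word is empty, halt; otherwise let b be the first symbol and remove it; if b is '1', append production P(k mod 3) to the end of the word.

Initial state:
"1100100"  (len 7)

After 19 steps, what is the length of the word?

0

gen 0: "1100100"  (len 7)
gen 1: "10010000"  (len 8)
gen 2: "0010000100"  (len 10)
gen 3: "010000100"  (len 9)
gen 4: "10000100"  (len 8)
gen 5: "0000100100"  (len 10)
gen 6: "000100100"  (len 9)
gen 7: "00100100"  (len 8)
gen 8: "0100100"  (len 7)
gen 9: "100100"  (len 6)
gen 10: "0010000"  (len 7)
gen 11: "010000"  (len 6)
gen 12: "10000"  (len 5)
gen 13: "000000"  (len 6)
gen 14: "00000"  (len 5)
gen 15: "0000"  (len 4)
gen 16: "000"  (len 3)
gen 17: "00"  (len 2)
gen 18: "0"  (len 1)
gen 19: (halted — word empty)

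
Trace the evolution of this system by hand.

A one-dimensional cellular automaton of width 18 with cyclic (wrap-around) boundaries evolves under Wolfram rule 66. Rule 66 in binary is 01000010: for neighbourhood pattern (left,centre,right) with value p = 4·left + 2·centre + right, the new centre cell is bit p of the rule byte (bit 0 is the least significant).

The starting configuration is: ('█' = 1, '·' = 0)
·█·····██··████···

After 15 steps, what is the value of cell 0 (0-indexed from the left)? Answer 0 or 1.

0) ·█·····██··████···
1) █·····█·█·█···█···
2) ·····█·······█···█
3) ····█·······█···█·
4) ···█·······█···█··
5) ··█·······█···█···
6) ·█·······█···█····
7) █·······█···█·····
8) ·······█···█·····█
9) ······█···█·····█·
10) ·····█···█·····█··
11) ····█···█·····█···
12) ···█···█·····█····
13) ··█···█·····█·····
14) ·█···█·····█······
15) █···█·····█·······

1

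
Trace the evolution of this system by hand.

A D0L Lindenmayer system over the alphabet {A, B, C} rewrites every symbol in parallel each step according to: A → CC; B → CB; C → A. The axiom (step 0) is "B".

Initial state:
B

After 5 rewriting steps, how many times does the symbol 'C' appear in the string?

7

0) B
1) CB
2) ACB
3) CCACB
4) AACCACB
5) CCCCAACCACB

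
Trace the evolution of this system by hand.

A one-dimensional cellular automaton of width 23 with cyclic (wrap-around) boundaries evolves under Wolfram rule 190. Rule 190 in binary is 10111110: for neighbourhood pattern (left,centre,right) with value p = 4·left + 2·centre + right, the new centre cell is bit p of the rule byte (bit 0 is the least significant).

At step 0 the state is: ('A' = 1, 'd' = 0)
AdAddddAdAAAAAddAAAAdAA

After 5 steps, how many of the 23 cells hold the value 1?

gen 0: AdAddddAdAAAAAddAAAAdAA
gen 1: dAAAddAAAAAAAdAAAAAdAAA
gen 2: AAAdAAAAAAAAdAAAAAdAAAd
gen 3: AAdAAAAAAAAdAAAAAdAAAdA
gen 4: AdAAAAAAAAdAAAAAdAAAdAA
gen 5: dAAAAAAAAdAAAAAdAAAdAAA

19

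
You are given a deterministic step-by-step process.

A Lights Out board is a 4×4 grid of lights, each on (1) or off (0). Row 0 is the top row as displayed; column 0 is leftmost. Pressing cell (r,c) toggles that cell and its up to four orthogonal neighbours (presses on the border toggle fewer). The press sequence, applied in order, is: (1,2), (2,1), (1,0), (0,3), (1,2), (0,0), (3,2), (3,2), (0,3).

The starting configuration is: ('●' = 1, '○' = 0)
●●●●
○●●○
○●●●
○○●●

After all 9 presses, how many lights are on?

0) ●●●●
○●●○
○●●●
○○●●
1) ●●○●
○○○●
○●○●
○○●●
2) ●●○●
○●○●
●○●●
○●●●
3) ○●○●
●○○●
○○●●
○●●●
4) ○●●○
●○○○
○○●●
○●●●
5) ○●○○
●●●●
○○○●
○●●●
6) ●○○○
○●●●
○○○●
○●●●
7) ●○○○
○●●●
○○●●
○○○○
8) ●○○○
○●●●
○○○●
○●●●
9) ●○●●
○●●○
○○○●
○●●●

9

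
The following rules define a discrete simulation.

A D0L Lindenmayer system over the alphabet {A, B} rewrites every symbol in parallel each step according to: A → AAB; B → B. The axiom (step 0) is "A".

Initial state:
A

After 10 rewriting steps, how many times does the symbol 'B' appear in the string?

1023

gen 0: A
gen 1: AAB
gen 2: AABAABB
gen 3: AABAABBAABAABBB
gen 4: AABAABBAABAABBBAABAABBAABAABBBB
gen 5: AABAABBAABAABBBAABAABBAABAABBBBAABAABBAABAABBBAABAABBAABAABBBBB
gen 6: AABAABBAABAABBBAABAABBAABAABBBBAABAABBAABAABBBAABAABBAABAA…BAABAABBBAABAABBAABAABBBBAABAABBAABAABBBAABAABBAABAABBBBBB  (len 127)
gen 7: AABAABBAABAABBBAABAABBAABAABBBBAABAABBAABAABBBAABAABBAABAA…AABAABBBAABAABBAABAABBBBAABAABBAABAABBBAABAABBAABAABBBBBBB  (len 255)
gen 8: AABAABBAABAABBBAABAABBAABAABBBBAABAABBAABAABBBAABAABBAABAA…ABAABBBAABAABBAABAABBBBAABAABBAABAABBBAABAABBAABAABBBBBBBB  (len 511)
gen 9: AABAABBAABAABBBAABAABBAABAABBBBAABAABBAABAABBBAABAABBAABAA…BAABBBAABAABBAABAABBBBAABAABBAABAABBBAABAABBAABAABBBBBBBBB  (len 1023)
gen 10: AABAABBAABAABBBAABAABBAABAABBBBAABAABBAABAABBBAABAABBAABAA…AABBBAABAABBAABAABBBBAABAABBAABAABBBAABAABBAABAABBBBBBBBBB  (len 2047)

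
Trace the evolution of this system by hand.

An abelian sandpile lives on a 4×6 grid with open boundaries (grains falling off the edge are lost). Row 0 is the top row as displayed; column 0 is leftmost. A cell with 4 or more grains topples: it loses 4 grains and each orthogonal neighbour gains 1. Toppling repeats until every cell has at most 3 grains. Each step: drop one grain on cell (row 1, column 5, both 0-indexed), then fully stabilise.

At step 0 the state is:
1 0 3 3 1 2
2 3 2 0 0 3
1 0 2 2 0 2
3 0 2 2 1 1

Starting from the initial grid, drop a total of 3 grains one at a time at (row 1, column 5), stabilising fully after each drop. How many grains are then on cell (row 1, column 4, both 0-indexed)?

0) 1 0 3 3 1 2
2 3 2 0 0 3
1 0 2 2 0 2
3 0 2 2 1 1
1) 1 0 3 3 1 3
2 3 2 0 1 0
1 0 2 2 0 3
3 0 2 2 1 1
2) 1 0 3 3 1 3
2 3 2 0 1 1
1 0 2 2 0 3
3 0 2 2 1 1
3) 1 0 3 3 1 3
2 3 2 0 1 2
1 0 2 2 0 3
3 0 2 2 1 1

1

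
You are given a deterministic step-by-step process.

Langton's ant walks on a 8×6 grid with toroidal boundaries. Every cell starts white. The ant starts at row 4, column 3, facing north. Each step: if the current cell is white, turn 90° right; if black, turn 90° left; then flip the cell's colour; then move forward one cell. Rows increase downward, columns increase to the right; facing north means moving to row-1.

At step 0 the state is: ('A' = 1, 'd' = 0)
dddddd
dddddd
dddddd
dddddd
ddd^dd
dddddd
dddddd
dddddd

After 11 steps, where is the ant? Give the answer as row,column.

step 0: dddddd
dddddd
dddddd
dddddd
ddd^dd
dddddd
dddddd
dddddd
step 1: dddddd
dddddd
dddddd
dddddd
dddA>d
dddddd
dddddd
dddddd
step 2: dddddd
dddddd
dddddd
dddddd
dddAAd
ddddvd
dddddd
dddddd
step 3: dddddd
dddddd
dddddd
dddddd
dddAAd
ddd<Ad
dddddd
dddddd
step 4: dddddd
dddddd
dddddd
dddddd
ddd^Ad
dddAAd
dddddd
dddddd
step 5: dddddd
dddddd
dddddd
dddddd
dd<dAd
dddAAd
dddddd
dddddd
step 6: dddddd
dddddd
dddddd
dd^ddd
ddAdAd
dddAAd
dddddd
dddddd
step 7: dddddd
dddddd
dddddd
ddA>dd
ddAdAd
dddAAd
dddddd
dddddd
step 8: dddddd
dddddd
dddddd
ddAAdd
ddAvAd
dddAAd
dddddd
dddddd
step 9: dddddd
dddddd
dddddd
ddAAdd
dd<AAd
dddAAd
dddddd
dddddd
step 10: dddddd
dddddd
dddddd
ddAAdd
dddAAd
ddvAAd
dddddd
dddddd
step 11: dddddd
dddddd
dddddd
ddAAdd
dddAAd
d<AAAd
dddddd
dddddd

5,1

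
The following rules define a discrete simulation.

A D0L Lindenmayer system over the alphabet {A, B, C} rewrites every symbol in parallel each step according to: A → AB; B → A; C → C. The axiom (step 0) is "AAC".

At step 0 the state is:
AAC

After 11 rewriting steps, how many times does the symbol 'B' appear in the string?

step 0: AAC
step 1: ABABC
step 2: ABAABAC
step 3: ABAABABAABC
step 4: ABAABABAABAABABAC
step 5: ABAABABAABAABABAABABAABAABC
step 6: ABAABABAABAABABAABABAABAABABAABAABABAABABAC
step 7: ABAABABAABAABABAABABAABAABABAABAABABAABABAABAABABAABABAABAABABAABAABC
step 8: ABAABABAABAABABAABABAABAABABAABAABABAABABAABAABABAABABAABAABABAABAABABAABABAABAABABAABAABABAABABAABAABABAABABAC
step 9: ABAABABAABAABABAABABAABAABABAABAABABAABABAABAABABAABABAABA…ABABAABABAABAABABAABABAABAABABAABAABABAABABAABAABABAABAABC  (len 179)
step 10: ABAABABAABAABABAABABAABAABABAABAABABAABABAABAABABAABABAABA…ABABAABABAABAABABAABABAABAABABAABAABABAABABAABAABABAABABAC  (len 289)
step 11: ABAABABAABAABABAABABAABAABABAABAABABAABABAABAABABAABABAABA…ABABAABABAABAABABAABABAABAABABAABAABABAABABAABAABABAABAABC  (len 467)

178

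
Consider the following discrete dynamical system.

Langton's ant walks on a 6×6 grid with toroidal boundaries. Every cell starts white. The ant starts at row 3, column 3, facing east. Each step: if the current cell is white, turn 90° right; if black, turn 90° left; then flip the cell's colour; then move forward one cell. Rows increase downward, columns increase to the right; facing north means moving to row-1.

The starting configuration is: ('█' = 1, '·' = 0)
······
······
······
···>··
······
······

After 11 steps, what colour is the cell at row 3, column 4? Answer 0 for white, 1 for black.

1

gen 0: ······
······
······
···>··
······
······
gen 1: ······
······
······
···█··
···v··
······
gen 2: ······
······
······
···█··
··<█··
······
gen 3: ······
······
······
··^█··
··██··
······
gen 4: ······
······
······
··█>··
··██··
······
gen 5: ······
······
···^··
··█···
··██··
······
gen 6: ······
······
···█>·
··█···
··██··
······
gen 7: ······
······
···██·
··█·v·
··██··
······
gen 8: ······
······
···██·
··█<█·
··██··
······
gen 9: ······
······
···^█·
··███·
··██··
······
gen 10: ······
······
··<·█·
··███·
··██··
······
gen 11: ······
··^···
··█·█·
··███·
··██··
······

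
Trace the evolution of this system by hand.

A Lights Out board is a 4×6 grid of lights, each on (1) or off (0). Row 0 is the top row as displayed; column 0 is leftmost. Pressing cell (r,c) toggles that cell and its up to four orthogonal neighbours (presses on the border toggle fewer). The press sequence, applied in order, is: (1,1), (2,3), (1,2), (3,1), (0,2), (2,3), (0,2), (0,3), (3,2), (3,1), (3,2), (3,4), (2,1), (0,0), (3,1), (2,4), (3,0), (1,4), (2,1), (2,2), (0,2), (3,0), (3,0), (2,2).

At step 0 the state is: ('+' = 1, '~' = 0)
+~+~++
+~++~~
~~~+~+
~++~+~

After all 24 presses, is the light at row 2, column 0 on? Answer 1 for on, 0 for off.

1

k=0  +~+~++
+~++~~
~~~+~+
~++~+~
k=1  +++~++
~+~+~~
~+~+~+
~++~+~
k=2  +++~++
~+~~~~
~++~++
~++++~
k=3  ++~~++
~~++~~
~+~~++
~++++~
k=4  ++~~++
~~++~~
~~~~++
+~~++~
k=5  +~++++
~~~+~~
~~~~++
+~~++~
k=6  +~++++
~~~~~~
~~++~+
+~~~+~
k=7  ++~~++
~~+~~~
~~++~+
+~~~+~
k=8  ++++~+
~~++~~
~~++~+
+~~~+~
k=9  ++++~+
~~++~~
~~~+~+
+++++~
k=10  ++++~+
~~++~~
~+~+~+
~~~++~
k=11  ++++~+
~~++~~
~+++~+
~++~+~
k=12  ++++~+
~~++~~
~+++++
~+++~+
k=13  ++++~+
~+++~~
+~~+++
~~++~+
k=14  ~~++~+
++++~~
+~~+++
~~++~+
k=15  ~~++~+
++++~~
++~+++
++~+~+
k=16  ~~++~+
+++++~
++~~~~
++~+++
k=17  ~~++~+
+++++~
~+~~~~
~~~+++
k=18  ~~++++
+++~~+
~+~~+~
~~~+++
k=19  ~~++++
+~+~~+
+~+~+~
~+~+++
k=20  ~~++++
+~~~~+
++~++~
~+++++
k=21  ~+~~++
+~+~~+
++~++~
~+++++
k=22  ~+~~++
+~+~~+
~+~++~
+~++++
k=23  ~+~~++
+~+~~+
++~++~
~+++++
k=24  ~+~~++
+~~~~+
+~+~+~
~+~+++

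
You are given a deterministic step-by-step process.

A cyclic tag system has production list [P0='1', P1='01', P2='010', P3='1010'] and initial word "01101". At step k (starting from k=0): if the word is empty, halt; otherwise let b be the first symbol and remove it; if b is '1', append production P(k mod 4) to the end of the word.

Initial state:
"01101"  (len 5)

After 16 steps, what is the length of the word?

gen 0: "01101"  (len 5)
gen 1: "1101"  (len 4)
gen 2: "10101"  (len 5)
gen 3: "0101010"  (len 7)
gen 4: "101010"  (len 6)
gen 5: "010101"  (len 6)
gen 6: "10101"  (len 5)
gen 7: "0101010"  (len 7)
gen 8: "101010"  (len 6)
gen 9: "010101"  (len 6)
gen 10: "10101"  (len 5)
gen 11: "0101010"  (len 7)
gen 12: "101010"  (len 6)
gen 13: "010101"  (len 6)
gen 14: "10101"  (len 5)
gen 15: "0101010"  (len 7)
gen 16: "101010"  (len 6)

6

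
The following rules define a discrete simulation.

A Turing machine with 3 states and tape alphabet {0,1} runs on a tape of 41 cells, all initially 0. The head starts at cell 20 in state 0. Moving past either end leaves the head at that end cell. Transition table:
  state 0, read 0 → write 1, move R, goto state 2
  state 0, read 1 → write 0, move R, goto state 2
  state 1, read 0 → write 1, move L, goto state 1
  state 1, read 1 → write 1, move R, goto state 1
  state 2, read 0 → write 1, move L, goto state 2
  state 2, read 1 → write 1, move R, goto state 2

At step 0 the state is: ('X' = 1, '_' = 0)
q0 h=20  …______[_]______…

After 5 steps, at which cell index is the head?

21

0) q0 h=20  …______[_]______…
1) q2 h=21  …_____X[_]______…
2) q2 h=20  …______[X]X_____…
3) q2 h=21  …_____X[X]______…
4) q2 h=22  …____XX[_]______…
5) q2 h=21  …_____X[X]X_____…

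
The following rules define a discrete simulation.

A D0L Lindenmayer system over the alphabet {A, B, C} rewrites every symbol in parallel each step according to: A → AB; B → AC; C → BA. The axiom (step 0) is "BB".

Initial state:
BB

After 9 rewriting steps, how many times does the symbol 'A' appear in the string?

512

t=0: BB
t=1: ACAC
t=2: ABBAABBA
t=3: ABACACABABACACAB
t=4: ABACABBAABBAABACABACABBAABBAABAC
t=5: ABACABBAABACACABABACACABABACABBAABACABBAABACACABABACACABABACABBA
t=6: ABACABBAABACACABABACABBAABBAABACABACABBAABBAABACABACABBAAB…BAABACACABABACABBAABBAABACABACABBAABBAABACABACABBAABACACAB  (len 128)
t=7: ABACABBAABACACABABACABBAABBAABACABACABBAABACACABABACACABAB…BAABACACABABACACABABACABBAABACABBAABACACABABACABBAABBAABAC  (len 256)
t=8: ABACABBAABACACABABACABBAABBAABACABACABBAABACACABABACACABAB…BAABACACABABACABBAABBAABACABACABBAABACACABABACACABABACABBA  (len 512)
t=9: ABACABBAABACACABABACABBAABBAABACABACABBAABACACABABACACABAB…BAABACACABABACABBAABBAABACABACABBAABBAABACABACABBAABACACAB  (len 1024)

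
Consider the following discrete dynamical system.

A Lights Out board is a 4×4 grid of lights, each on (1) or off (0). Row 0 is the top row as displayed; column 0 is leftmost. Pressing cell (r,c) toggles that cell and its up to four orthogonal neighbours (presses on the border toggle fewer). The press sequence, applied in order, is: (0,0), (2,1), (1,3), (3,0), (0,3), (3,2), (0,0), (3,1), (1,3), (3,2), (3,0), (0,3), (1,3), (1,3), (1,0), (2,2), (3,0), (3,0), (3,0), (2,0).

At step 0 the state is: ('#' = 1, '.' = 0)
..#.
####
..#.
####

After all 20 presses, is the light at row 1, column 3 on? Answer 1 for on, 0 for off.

1

t=0: ..#.
####
..#.
####
t=1: ###.
.###
..#.
####
t=2: ###.
..##
##..
#.##
t=3: ####
....
##.#
#.##
t=4: ####
....
.#.#
.###
t=5: ##..
...#
.#.#
.###
t=6: ##..
...#
.###
....
t=7: ....
#..#
.###
....
t=8: ....
#..#
..##
###.
t=9: ...#
#.#.
..#.
###.
t=10: ...#
#.#.
....
#..#
t=11: ...#
#.#.
#...
.#.#
t=12: ..#.
#.##
#...
.#.#
t=13: ..##
#...
#..#
.#.#
t=14: ..#.
#.##
#...
.#.#
t=15: #.#.
.###
....
.#.#
t=16: #.#.
.#.#
.###
.###
t=17: #.#.
.#.#
####
#.##
t=18: #.#.
.#.#
.###
.###
t=19: #.#.
.#.#
####
#.##
t=20: #.#.
##.#
..##
..##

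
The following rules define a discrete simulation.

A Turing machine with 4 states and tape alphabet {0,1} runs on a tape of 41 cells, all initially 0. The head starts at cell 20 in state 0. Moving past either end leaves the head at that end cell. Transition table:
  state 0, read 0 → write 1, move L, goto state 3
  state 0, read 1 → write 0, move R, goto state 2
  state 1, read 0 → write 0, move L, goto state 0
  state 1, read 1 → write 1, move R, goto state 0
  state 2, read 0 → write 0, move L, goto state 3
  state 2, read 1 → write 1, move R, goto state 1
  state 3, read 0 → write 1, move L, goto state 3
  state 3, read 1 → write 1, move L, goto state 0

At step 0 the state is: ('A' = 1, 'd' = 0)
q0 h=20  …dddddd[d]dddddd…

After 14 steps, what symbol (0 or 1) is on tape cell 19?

1

t=0: q0 h=20  …dddddd[d]dddddd…
t=1: q3 h=19  …dddddd[d]Addddd…
t=2: q3 h=18  …dddddd[d]AAdddd…
t=3: q3 h=17  …dddddd[d]AAAddd…
t=4: q3 h=16  …dddddd[d]AAAAdd…
t=5: q3 h=15  …dddddd[d]AAAAAd…
t=6: q3 h=14  …dddddd[d]AAAAAA…
t=7: q3 h=13  …dddddd[d]AAAAAA…
t=8: q3 h=12  …dddddd[d]AAAAAA…
t=9: q3 h=11  …dddddd[d]AAAAAA…
t=10: q3 h=10  …dddddd[d]AAAAAA…
t=11: q3 h= 9  …dddddd[d]AAAAAA…
t=12: q3 h= 8  …dddddd[d]AAAAAA…
t=13: q3 h= 7  …dddddd[d]AAAAAA…
t=14: q3 h= 6  |dddddd[d]AAAAAA…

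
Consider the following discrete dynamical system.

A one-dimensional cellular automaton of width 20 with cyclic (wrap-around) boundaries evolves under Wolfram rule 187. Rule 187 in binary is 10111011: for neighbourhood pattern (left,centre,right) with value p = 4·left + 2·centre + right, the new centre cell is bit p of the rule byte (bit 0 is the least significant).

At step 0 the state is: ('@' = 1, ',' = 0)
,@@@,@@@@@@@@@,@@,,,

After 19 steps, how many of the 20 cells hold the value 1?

[0] ,@@@,@@@@@@@@@,@@,,,
[1] @@@,@@@@@@@@@,@@,@@@
[2] @@,@@@@@@@@@,@@,@@@@
[3] @,@@@@@@@@@,@@,@@@@@
[4] ,@@@@@@@@@,@@,@@@@@@
[5] @@@@@@@@@,@@,@@@@@@,
[6] @@@@@@@@,@@,@@@@@@,@
[7] @@@@@@@,@@,@@@@@@,@@
[8] @@@@@@,@@,@@@@@@,@@@
[9] @@@@@,@@,@@@@@@,@@@@
[10] @@@@,@@,@@@@@@,@@@@@
[11] @@@,@@,@@@@@@,@@@@@@
[12] @@,@@,@@@@@@,@@@@@@@
[13] @,@@,@@@@@@,@@@@@@@@
[14] ,@@,@@@@@@,@@@@@@@@@
[15] @@,@@@@@@,@@@@@@@@@,
[16] @,@@@@@@,@@@@@@@@@,@
[17] ,@@@@@@,@@@@@@@@@,@@
[18] @@@@@@,@@@@@@@@@,@@,
[19] @@@@@,@@@@@@@@@,@@,@

17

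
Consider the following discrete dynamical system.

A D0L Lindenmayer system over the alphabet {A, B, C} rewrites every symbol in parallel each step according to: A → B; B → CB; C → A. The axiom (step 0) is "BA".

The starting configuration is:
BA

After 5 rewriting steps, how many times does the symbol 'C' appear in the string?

5

[0] BA
[1] CBB
[2] ACBCB
[3] BACBACB
[4] CBBACBBACB
[5] ACBCBBACBCBBACB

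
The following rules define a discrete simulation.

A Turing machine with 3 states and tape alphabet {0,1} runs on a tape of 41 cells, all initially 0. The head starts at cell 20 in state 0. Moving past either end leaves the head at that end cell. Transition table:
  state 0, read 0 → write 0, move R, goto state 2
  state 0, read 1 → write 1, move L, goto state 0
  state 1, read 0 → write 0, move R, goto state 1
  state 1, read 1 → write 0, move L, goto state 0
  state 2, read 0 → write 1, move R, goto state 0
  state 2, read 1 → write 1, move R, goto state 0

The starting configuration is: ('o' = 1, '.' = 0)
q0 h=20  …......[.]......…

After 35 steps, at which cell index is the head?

39

0) q0 h=20  …......[.]......…
1) q2 h=21  …......[.]......…
2) q0 h=22  ….....o[.]......…
3) q2 h=23  …....o.[.]......…
4) q0 h=24  …...o.o[.]......…
5) q2 h=25  …..o.o.[.]......…
6) q0 h=26  ….o.o.o[.]......…
7) q2 h=27  …o.o.o.[.]......…
8) q0 h=28  ….o.o.o[.]......…
9) q2 h=29  …o.o.o.[.]......…
10) q0 h=30  ….o.o.o[.]......…
11) q2 h=31  …o.o.o.[.]......…
12) q0 h=32  ….o.o.o[.]......…
13) q2 h=33  …o.o.o.[.]......…
14) q0 h=34  ….o.o.o[.]......|
15) q2 h=35  …o.o.o.[.].....|
16) q0 h=36  ….o.o.o[.]....|
17) q2 h=37  …o.o.o.[.]...|
18) q0 h=38  ….o.o.o[.]..|
19) q2 h=39  …o.o.o.[.].|
20) q0 h=40  ….o.o.o[.]|
21) q2 h=40  ….o.o.o[.]|
22) q0 h=40  ….o.o.o[o]|
23) q0 h=39  …o.o.o.[o]o|
24) q0 h=38  ….o.o.o[.]oo|
25) q2 h=39  …o.o.o.[o]o|
26) q0 h=40  ….o.o.o[o]|
27) q0 h=39  …o.o.o.[o]o|
28) q0 h=38  ….o.o.o[.]oo|
29) q2 h=39  …o.o.o.[o]o|
30) q0 h=40  ….o.o.o[o]|
31) q0 h=39  …o.o.o.[o]o|
32) q0 h=38  ….o.o.o[.]oo|
33) q2 h=39  …o.o.o.[o]o|
34) q0 h=40  ….o.o.o[o]|
35) q0 h=39  …o.o.o.[o]o|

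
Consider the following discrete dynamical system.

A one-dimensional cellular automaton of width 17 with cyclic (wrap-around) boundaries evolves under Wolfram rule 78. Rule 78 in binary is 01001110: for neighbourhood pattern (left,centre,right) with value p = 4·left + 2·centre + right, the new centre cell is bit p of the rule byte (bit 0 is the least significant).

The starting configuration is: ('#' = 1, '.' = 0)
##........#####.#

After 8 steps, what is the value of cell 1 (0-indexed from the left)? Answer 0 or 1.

k=0  ##........#####.#
k=1  .#.......##...#.#
k=2  .#......###..##.#
k=3  .#.....##.#.###.#
k=4  .#....###.#.#.#.#
k=5  .#...##.#.#.#.#.#
k=6  .#..###.#.#.#.#.#
k=7  .#.##.#.#.#.#.#.#
k=8  .#.##.#.#.#.#.#.#

1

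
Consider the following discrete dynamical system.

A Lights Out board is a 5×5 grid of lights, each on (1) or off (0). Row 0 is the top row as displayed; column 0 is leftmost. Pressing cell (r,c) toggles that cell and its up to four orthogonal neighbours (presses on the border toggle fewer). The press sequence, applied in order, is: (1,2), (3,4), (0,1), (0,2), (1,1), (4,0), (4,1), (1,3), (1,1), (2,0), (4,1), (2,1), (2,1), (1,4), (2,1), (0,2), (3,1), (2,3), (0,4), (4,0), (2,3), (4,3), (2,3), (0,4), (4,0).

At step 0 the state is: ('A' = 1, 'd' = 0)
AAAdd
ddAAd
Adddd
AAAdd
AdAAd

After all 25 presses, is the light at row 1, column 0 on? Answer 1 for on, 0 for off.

1

[0] AAAdd
ddAAd
Adddd
AAAdd
AdAAd
[1] AAddd
dAddd
AdAdd
AAAdd
AdAAd
[2] AAddd
dAddd
AdAdA
AAAAA
AdAAA
[3] ddAdd
ddddd
AdAdA
AAAAA
AdAAA
[4] dAdAd
ddAdd
AdAdA
AAAAA
AdAAA
[5] dddAd
AAddd
AAAdA
AAAAA
AdAAA
[6] dddAd
AAddd
AAAdA
dAAAA
dAAAA
[7] dddAd
AAddd
AAAdA
ddAAA
AddAA
[8] ddddd
AAAAA
AAAAA
ddAAA
AddAA
[9] dAddd
dddAA
AdAAA
ddAAA
AddAA
[10] dAddd
AddAA
dAAAA
AdAAA
AddAA
[11] dAddd
AddAA
dAAAA
AAAAA
dAAAA
[12] dAddd
AAdAA
AddAA
AdAAA
dAAAA
[13] dAddd
AddAA
dAAAA
AAAAA
dAAAA
[14] dAddA
Adddd
dAAAd
AAAAA
dAAAA
[15] dAddA
AAddd
AddAd
AdAAA
dAAAA
[16] ddAAA
AAAdd
AddAd
AdAAA
dAAAA
[17] ddAAA
AAAdd
AAdAd
dAdAA
ddAAA
[18] ddAAA
AAAAd
AAAdA
dAddA
ddAAA
[19] ddAdd
AAAAA
AAAdA
dAddA
ddAAA
[20] ddAdd
AAAAA
AAAdA
AAddA
AAAAA
[21] ddAdd
AAAdA
AAdAd
AAdAA
AAAAA
[22] ddAdd
AAAdA
AAdAd
AAddA
AAddd
[23] ddAdd
AAAAA
AAAdA
AAdAA
AAddd
[24] ddAAA
AAAAd
AAAdA
AAdAA
AAddd
[25] ddAAA
AAAAd
AAAdA
dAdAA
ddddd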